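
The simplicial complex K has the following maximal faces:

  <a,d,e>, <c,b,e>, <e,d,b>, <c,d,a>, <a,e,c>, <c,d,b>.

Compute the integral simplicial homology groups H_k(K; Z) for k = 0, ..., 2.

H_0 ≅ Z,  H_1 = 0,  H_2 ≅ Z.

K has 5 vertices, 9 edges, 6 triangles.
rank ∂_0 = 0, rank ∂_1 = 4 ⇒ b_0 = 5 − 0 − 4 = 1; all invariant factors of ∂_1 are 1 so no torsion. So H_0 ≅ Z.
rank ∂_1 = 4, rank ∂_2 = 5 ⇒ b_1 = 9 − 4 − 5 = 0; all invariant factors of ∂_2 are 1 so no torsion. So H_1 ≅ 0.
rank ∂_2 = 5, rank ∂_3 = 0 ⇒ b_2 = 6 − 5 − 0 = 1. So H_2 ≅ Z.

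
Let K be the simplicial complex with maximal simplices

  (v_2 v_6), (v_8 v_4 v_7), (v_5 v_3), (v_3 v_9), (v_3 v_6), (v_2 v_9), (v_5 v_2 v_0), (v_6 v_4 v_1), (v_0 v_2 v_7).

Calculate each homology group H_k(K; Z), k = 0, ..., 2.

Fix the vertex order v_0 < v_1 < v_2 < v_3 < v_4 < v_5 < v_6 < v_7 < v_8 < v_9 and write every simplex with vertices in increasing order. Then dim K = 2 and the simplices of K are:

  0-simplices (10): [v_0], [v_1], [v_2], [v_3], [v_4], [v_5], [v_6], [v_7], [v_8], [v_9]
  1-simplices (16): (16 of them)
  2-simplices (4): [v_0,v_2,v_5], [v_0,v_2,v_7], [v_1,v_4,v_6], [v_4,v_7,v_8]

giving chain groups C_0 ≅ Z^10, C_1 ≅ Z^16, C_2 ≅ Z^4.

∂_1: C_1 → C_0 is given by ∂[p,q] = [q] − [p]. For instance
  ∂[v_4,v_6] = [v_6] − [v_4].
This gives a 10×16 integer matrix of rank 9; reducing to Smith normal form yields diagonal entries (1,1,1,1,1,1,1,1,1).

The boundary map ∂_2: C_2 → C_1 maps a triangle to the signed sum of its edges. For instance
  ∂[v_0,v_2,v_5] = [v_2,v_5] − [v_0,v_5] + [v_0,v_2],
  ∂[v_1,v_4,v_6] = [v_4,v_6] − [v_1,v_6] + [v_1,v_4].
The 16×4 boundary matrix has rank 4 and Smith normal form diag(1,1,1,1).

Now H_k = ker ∂_k / im ∂_{k+1}, so:

  H_0: rank C_0 − rank ∂_1 = 10 − 9 = 1, and the invariant factors of ∂_1 are all 1, so H_0 ≅ Z.
  H_1: rank ker ∂_1 − rank ∂_2 = (16 − 9) − 4 = 3, and the invariant factors of ∂_2 are all 1, so H_1 ≅ Z^3.
  H_2: rank ker ∂_2 − rank ∂_3 = (4 − 4) − 0 = 0, and there is no ∂_3, so H_2 ≅ 0.

As a check, the Euler characteristic is 10 − 16 + 4 = -2, which agrees with 1 − 3 + 0 = -2.

H_0 = Z,  H_1 = Z^3,  H_2 = 0.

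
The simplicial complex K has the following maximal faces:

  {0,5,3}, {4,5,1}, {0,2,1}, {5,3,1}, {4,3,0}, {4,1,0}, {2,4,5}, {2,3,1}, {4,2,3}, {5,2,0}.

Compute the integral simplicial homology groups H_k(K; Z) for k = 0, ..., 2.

Fix the vertex order 0 < 1 < 2 < 3 < 4 < 5 and write every simplex with vertices in increasing order. Then dim K = 2 and the simplices of K are:

  0-simplices (6): [0], [1], [2], [3], [4], [5]
  1-simplices (15): [0,1], [0,2], [0,3], [0,4], [0,5], [1,2], [1,3], [1,4], [1,5], [2,3], [2,4], [2,5], [3,4], [3,5], [4,5]
  2-simplices (10): [0,1,2], [0,1,4], [0,2,5], [0,3,4], [0,3,5], [1,2,3], [1,3,5], [1,4,5], [2,3,4], [2,4,5]

Hence C_0 ≅ Z^6, C_1 ≅ Z^15, C_2 ≅ Z^10.

Boundary ∂_1: C_1 → C_0 maps an edge to its endpoints' difference, ∂[p,q] = q − p. For instance
  ∂[4,5] = [5] − [4].
The 6×15 boundary matrix has rank 5 and Smith normal form diag(1,1,1,1,1).

∂_2: C_2 → C_1 maps a triangle to the signed sum of its edges. For instance
  ∂[0,3,4] = [3,4] − [0,4] + [0,3],
  ∂[0,2,5] = [2,5] − [0,5] + [0,2].
This gives a 15×10 integer matrix of rank 10; reducing to Smith normal form yields diagonal entries (1,1,1,1,1,1,1,1,1,2).

Reading off H_k = ker ∂_k / im ∂_{k+1}:

  H_0: rank C_0 − rank ∂_1 = 6 − 5 = 1, and the invariant factors of ∂_1 are all 1, so H_0 = Z.
  H_1: rank ker ∂_1 − rank ∂_2 = (15 − 5) − 10 = 0, and ∂_2 has invariant factor 2 > 1, so H_1 = Z_2.
  H_2: rank ker ∂_2 − rank ∂_3 = (10 − 10) − 0 = 0, and there is no ∂_3, so H_2 = 0.

As a check, the Euler characteristic is 6 − 15 + 10 = 1, which agrees with 1 − 0 + 0 = 1.

H_0 ≅ Z,  H_1 ≅ Z_2,  H_2 = 0.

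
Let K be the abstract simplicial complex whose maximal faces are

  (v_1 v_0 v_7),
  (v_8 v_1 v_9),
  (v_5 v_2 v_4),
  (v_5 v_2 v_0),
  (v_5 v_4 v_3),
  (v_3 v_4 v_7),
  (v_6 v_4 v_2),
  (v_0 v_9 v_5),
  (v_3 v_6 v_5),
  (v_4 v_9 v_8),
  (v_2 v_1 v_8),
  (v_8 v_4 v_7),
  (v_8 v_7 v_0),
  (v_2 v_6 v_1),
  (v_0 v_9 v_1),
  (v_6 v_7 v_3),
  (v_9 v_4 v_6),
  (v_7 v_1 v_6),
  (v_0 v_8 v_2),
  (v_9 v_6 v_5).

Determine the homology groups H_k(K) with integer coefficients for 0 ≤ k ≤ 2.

H_0 = Z,  H_1 = Z ⊕ Z/2,  H_2 = 0.

Fix the vertex order v_0 < v_1 < v_2 < v_3 < v_4 < v_5 < v_6 < v_7 < v_8 < v_9 and write every simplex with vertices in increasing order. Then dim K = 2 and the simplices of K are:

  0-simplices (10): [v_0], [v_1], [v_2], [v_3], [v_4], [v_5], [v_6], [v_7], [v_8], [v_9]
  1-simplices (30): (30 of them)
  2-simplices (20): (20 of them)

Hence C_0 ≅ Z^10, C_1 ≅ Z^30, C_2 ≅ Z^20.

The boundary map ∂_1: C_1 → C_0 sends each edge [p,q] (with p < q) to q − p. For instance
  ∂[v_3,v_4] = [v_4] − [v_3].
The resulting 10×30 matrix has rank 9, and its Smith normal form has invariant factors (1,1,1,1,1,1,1,1,1).

The boundary map ∂_2: C_2 → C_1 maps a triangle to the signed sum of its edges. For instance
  ∂[v_1,v_6,v_7] = [v_6,v_7] − [v_1,v_7] + [v_1,v_6],
  ∂[v_1,v_2,v_8] = [v_2,v_8] − [v_1,v_8] + [v_1,v_2].
This gives a 30×20 integer matrix of rank 20; reducing to Smith normal form yields diagonal entries (1,1,1,1,1,1,1,1,1,1,1,1,1,1,1,1,1,1,1,2).

From H_k ≅ ker(∂_k) / im(∂_{k+1}) we obtain:

  H_0: rank C_0 − rank ∂_1 = 10 − 9 = 1, and the invariant factors of ∂_1 are all 1, so H_0 ≅ Z.
  H_1: rank ker ∂_1 − rank ∂_2 = (30 − 9) − 20 = 1, and ∂_2 has invariant factor 2 > 1, so H_1 ≅ Z ⊕ Z/2.
  H_2: rank ker ∂_2 − rank ∂_3 = (20 − 20) − 0 = 0, and there is no ∂_3, so H_2 ≅ 0.

As a check, the Euler characteristic is 10 − 30 + 20 = 0, which agrees with 1 − 1 + 0 = 0.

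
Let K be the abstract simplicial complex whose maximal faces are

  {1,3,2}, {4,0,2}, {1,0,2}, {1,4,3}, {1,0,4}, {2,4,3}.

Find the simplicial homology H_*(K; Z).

Order the vertices as 0 < 1 < 2 < 3 < 4. Listing each simplex with vertices in this order, K has dimension 2 with simplices:

  0-simplices (5): [0], [1], [2], [3], [4]
  1-simplices (9): [0,1], [0,2], [0,4], [1,2], [1,3], [1,4], [2,3], [2,4], [3,4]
  2-simplices (6): [0,1,2], [0,1,4], [0,2,4], [1,2,3], [1,3,4], [2,3,4]

so the chain groups are C_0 ≅ Z^5, C_1 ≅ Z^9, C_2 ≅ Z^6.

∂_1: C_1 → C_0 sends each edge [p,q] (with p < q) to q − p. For instance
  ∂[0,2] = [2] − [0].
As a 5×9 matrix over Z this has rank 4, with invariant factors (1,1,1,1).

Boundary ∂_2: C_2 → C_1 sends each 2-simplex [p,q,r] to [q,r] − [p,r] + [p,q]. For instance
  ∂[1,3,4] = [3,4] − [1,4] + [1,3],
  ∂[0,2,4] = [2,4] − [0,4] + [0,2].
This gives a 9×6 integer matrix of rank 5; reducing to Smith normal form yields diagonal entries (1,1,1,1,1).

Computing H_k = (kernel of ∂_k) / (image of ∂_{k+1}):

  H_0: rank C_0 − rank ∂_1 = 5 − 4 = 1, and the invariant factors of ∂_1 are all 1, so H_0 = Z.
  H_1: rank ker ∂_1 − rank ∂_2 = (9 − 4) − 5 = 0, and the invariant factors of ∂_2 are all 1, so H_1 = 0.
  H_2: rank ker ∂_2 − rank ∂_3 = (6 − 5) − 0 = 1, and there is no ∂_3, so H_2 = Z.

As a check, the Euler characteristic is 5 − 9 + 6 = 2, which agrees with 1 − 0 + 1 = 2.
(K is a triangulation of the 2-sphere S^2.)

H_0 = Z,  H_1 = 0,  H_2 = Z.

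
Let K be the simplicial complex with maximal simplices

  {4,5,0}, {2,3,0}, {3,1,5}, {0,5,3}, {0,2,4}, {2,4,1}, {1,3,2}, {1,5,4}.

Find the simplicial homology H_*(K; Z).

H_0 = Z,  H_1 = 0,  H_2 = Z.

K has 6 vertices, 12 edges, 8 triangles.
rank ∂_0 = 0, rank ∂_1 = 5 ⇒ b_0 = 6 − 0 − 5 = 1; all invariant factors of ∂_1 are 1 so no torsion. So H_0 = Z.
rank ∂_1 = 5, rank ∂_2 = 7 ⇒ b_1 = 12 − 5 − 7 = 0; all invariant factors of ∂_2 are 1 so no torsion. So H_1 = 0.
rank ∂_2 = 7, rank ∂_3 = 0 ⇒ b_2 = 8 − 7 − 0 = 1. So H_2 = Z.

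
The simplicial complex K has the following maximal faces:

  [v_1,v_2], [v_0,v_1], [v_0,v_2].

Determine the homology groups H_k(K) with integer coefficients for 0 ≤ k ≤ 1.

H_0 = Z,  H_1 = Z.

Fix the vertex order v_0 < v_1 < v_2 and write every simplex with vertices in increasing order. Then dim K = 1 and the simplices of K are:

  0-simplices (3): [v_0], [v_1], [v_2]
  1-simplices (3): [v_0,v_1], [v_0,v_2], [v_1,v_2]

so the chain groups are C_0 ≅ Z^3, C_1 ≅ Z^3.

Boundary ∂_1: C_1 → C_0 sends each edge [p,q] (with p < q) to q − p.
The resulting 3×3 matrix has rank 2, and its Smith normal form has invariant factors (1,1).

Computing H_k = (kernel of ∂_k) / (image of ∂_{k+1}):

  H_0: rank C_0 − rank ∂_1 = 3 − 2 = 1, and the invariant factors of ∂_1 are all 1, so H_0 = Z.
  H_1: rank ker ∂_1 − rank ∂_2 = (3 − 2) − 0 = 1, and there is no ∂_2, so H_1 = Z.

(K is a triangulation of the circle S^1.)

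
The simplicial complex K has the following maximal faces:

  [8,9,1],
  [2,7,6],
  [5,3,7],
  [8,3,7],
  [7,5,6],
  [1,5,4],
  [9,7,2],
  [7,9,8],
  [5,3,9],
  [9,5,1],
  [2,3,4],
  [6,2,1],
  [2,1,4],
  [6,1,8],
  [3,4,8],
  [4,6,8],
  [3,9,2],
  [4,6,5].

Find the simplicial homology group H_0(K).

Take the total order 1 < 2 < 3 < 4 < 5 < 6 < 7 < 8 < 9 on the vertex set. Then K (dimension 2) consists of the simplices:

  0-simplices (9): [1], [2], [3], [4], [5], [6], [7], [8], [9]
  1-simplices (27): (27 of them)
  2-simplices (18): [1,2,4], [1,2,6], [1,4,5], [1,5,9], [1,6,8], [1,8,9], [2,3,4], [2,3,9], [2,6,7], [2,7,9], [3,4,8], [3,5,7], [3,5,9], [3,7,8], [4,5,6], [4,6,8], [5,6,7], [7,8,9]

Hence C_0 ≅ Z^9, C_1 ≅ Z^27, C_2 ≅ Z^18.

∂_1: C_1 → C_0 sends each edge [p,q] (with p < q) to q − p.
The resulting 9×27 matrix has rank 8, and its Smith normal form has invariant factors (1,1,1,1,1,1,1,1).

∂_2: C_2 → C_1 maps a triangle to the signed sum of its edges. For instance
  ∂[2,3,4] = [3,4] − [2,4] + [2,3],
  ∂[3,4,8] = [4,8] − [3,8] + [3,4].
The 27×18 boundary matrix has rank 18 and Smith normal form diag(1,1,1,1,1,1,1,1,1,1,1,1,1,1,1,1,1,2).

Now H_k = ker ∂_k / im ∂_{k+1}, so:

  H_0: rank C_0 − rank ∂_1 = 9 − 8 = 1, and the invariant factors of ∂_1 are all 1, so H_0 = Z.

H_0 = Z.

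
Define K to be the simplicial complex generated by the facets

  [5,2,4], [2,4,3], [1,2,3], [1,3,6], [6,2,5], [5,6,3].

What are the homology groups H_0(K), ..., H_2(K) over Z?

K has 6 vertices, 12 edges, 6 triangles.
rank ∂_0 = 0, rank ∂_1 = 5 ⇒ b_0 = 6 − 0 − 5 = 1; all invariant factors of ∂_1 are 1 so no torsion. So H_0 ≅ Z.
rank ∂_1 = 5, rank ∂_2 = 6 ⇒ b_1 = 12 − 5 − 6 = 1; all invariant factors of ∂_2 are 1 so no torsion. So H_1 ≅ Z.
rank ∂_2 = 6, rank ∂_3 = 0 ⇒ b_2 = 6 − 6 − 0 = 0. So H_2 ≅ 0.

H_0 ≅ Z,  H_1 ≅ Z,  H_2 = 0.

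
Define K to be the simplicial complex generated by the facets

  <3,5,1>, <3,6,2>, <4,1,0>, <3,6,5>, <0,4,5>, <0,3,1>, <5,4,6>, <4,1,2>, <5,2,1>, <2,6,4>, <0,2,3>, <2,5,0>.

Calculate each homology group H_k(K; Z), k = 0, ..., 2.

H_0 ≅ Z,  H_1 ≅ Z/2Z,  H_2 = 0.

Order the vertices as 0 < 1 < 2 < 3 < 4 < 5 < 6. Listing each simplex with vertices in this order, K has dimension 2 with simplices:

  0-simplices (7): [0], [1], [2], [3], [4], [5], [6]
  1-simplices (18): [0,1], [0,2], [0,3], [0,4], [0,5], [1,2], [1,3], [1,4], [1,5], [2,3], [2,4], [2,5], [2,6], [3,5], [3,6], [4,5], [4,6], [5,6]
  2-simplices (12): [0,1,3], [0,1,4], [0,2,3], [0,2,5], [0,4,5], [1,2,4], [1,2,5], [1,3,5], [2,3,6], [2,4,6], [3,5,6], [4,5,6]

so the chain groups are C_0 ≅ Z^7, C_1 ≅ Z^18, C_2 ≅ Z^12.

∂_1: C_1 → C_0 is given by ∂[p,q] = [q] − [p]. For instance
  ∂[4,6] = [6] − [4].
As a 7×18 matrix over Z this has rank 6, with invariant factors (1,1,1,1,1,1).

∂_2: C_2 → C_1 acts by ∂[p,q,r] = [q,r] − [p,r] + [p,q]. For instance
  ∂[2,3,6] = [3,6] − [2,6] + [2,3],
  ∂[2,4,6] = [4,6] − [2,6] + [2,4].
The resulting 18×12 matrix has rank 12, and its Smith normal form has invariant factors (1,1,1,1,1,1,1,1,1,1,1,2).

Reading off H_k = ker ∂_k / im ∂_{k+1}:

  H_0: rank C_0 − rank ∂_1 = 7 − 6 = 1, and the invariant factors of ∂_1 are all 1, so H_0 ≅ Z.
  H_1: rank ker ∂_1 − rank ∂_2 = (18 − 6) − 12 = 0, and ∂_2 has invariant factor 2 > 1, so H_1 ≅ Z/2Z.
  H_2: rank ker ∂_2 − rank ∂_3 = (12 − 12) − 0 = 0, and there is no ∂_3, so H_2 ≅ 0.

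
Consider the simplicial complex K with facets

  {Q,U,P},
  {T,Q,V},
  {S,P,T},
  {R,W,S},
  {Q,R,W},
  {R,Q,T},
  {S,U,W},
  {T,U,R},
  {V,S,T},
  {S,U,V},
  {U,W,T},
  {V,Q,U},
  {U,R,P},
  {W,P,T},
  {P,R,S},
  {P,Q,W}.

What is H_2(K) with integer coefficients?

H_2 ≅ Z.

We work with the vertex ordering P < Q < R < S < T < U < V < W. The simplices of K, each written with vertices in increasing order, are:

  0-simplices (8): P, Q, R, S, T, U, V, W
  1-simplices (24): PQ, PR, PS, PT, PU, PW, QR, QT, QU, QV, QW, RS, RT, RU, RW, ST, SU, SV, SW, TU, TV, TW, UV, UW
  2-simplices (16): PQU, PQW, PRS, PRU, PST, PTW, QRT, QRW, QTV, QUV, RSW, RTU, STV, SUV, SUW, TUW

giving chain groups C_0 ≅ Z^8, C_1 ≅ Z^24, C_2 ≅ Z^16.

∂_1: C_1 → C_0 is given by ∂[p,q] = [q] − [p]. For instance
  ∂SU = U − S.
The resulting 8×24 matrix has rank 7, and its Smith normal form has invariant factors (1,1,1,1,1,1,1).

The boundary map ∂_2: C_2 → C_1 maps a triangle to the signed sum of its edges. For instance
  ∂QRW = RW − QW + QR,
  ∂SUV = UV − SV + SU.
The resulting 24×16 matrix has rank 15, and its Smith normal form has invariant factors (1,1,1,1,1,1,1,1,1,1,1,1,1,1,1).

Computing H_k = (kernel of ∂_k) / (image of ∂_{k+1}):

  H_2: rank ker ∂_2 − rank ∂_3 = (16 − 15) − 0 = 1, and there is no ∂_3, so H_2 ≅ Z.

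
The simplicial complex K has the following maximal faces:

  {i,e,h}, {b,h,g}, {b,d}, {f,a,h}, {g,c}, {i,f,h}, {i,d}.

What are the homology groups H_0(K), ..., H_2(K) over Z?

H_0 ≅ Z,  H_1 ≅ Z,  H_2 = 0.

Order the vertices as a < b < c < d < e < f < g < h < i. Listing each simplex with vertices in this order, K has dimension 2 with simplices:

  0-simplices (9): a, b, c, d, e, f, g, h, i
  1-simplices (13): af, ah, bd, bg, bh, cg, di, eh, ei, fh, fi, gh, hi
  2-simplices (4): afh, bgh, ehi, fhi

so the chain groups are C_0 ≅ Z^9, C_1 ≅ Z^13, C_2 ≅ Z^4.

Boundary ∂_1: C_1 → C_0 maps an edge to its endpoints' difference, ∂[p,q] = q − p. For instance
  ∂fh = h − f.
The resulting 9×13 matrix has rank 8, and its Smith normal form has invariant factors (1,1,1,1,1,1,1,1).

Boundary ∂_2: C_2 → C_1 maps a triangle to the signed sum of its edges. For instance
  ∂bgh = gh − bh + bg,
  ∂fhi = hi − fi + fh.
As a 13×4 matrix over Z this has rank 4, with invariant factors (1,1,1,1).

Computing H_k = (kernel of ∂_k) / (image of ∂_{k+1}):

  H_0: rank C_0 − rank ∂_1 = 9 − 8 = 1, and the invariant factors of ∂_1 are all 1, so H_0 ≅ Z.
  H_1: rank ker ∂_1 − rank ∂_2 = (13 − 8) − 4 = 1, and the invariant factors of ∂_2 are all 1, so H_1 ≅ Z.
  H_2: rank ker ∂_2 − rank ∂_3 = (4 − 4) − 0 = 0, and there is no ∂_3, so H_2 ≅ 0.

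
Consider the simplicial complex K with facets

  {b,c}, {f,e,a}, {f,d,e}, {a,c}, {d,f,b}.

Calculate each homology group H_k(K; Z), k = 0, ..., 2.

Take the total order a < b < c < d < e < f on the vertex set. Then K (dimension 2) consists of the simplices:

  0-simplices (6): a, b, c, d, e, f
  1-simplices (9): ac, ae, af, bc, bd, bf, de, df, ef
  2-simplices (3): aef, bdf, def

giving chain groups C_0 ≅ Z^6, C_1 ≅ Z^9, C_2 ≅ Z^3.

The boundary map ∂_1: C_1 → C_0 is given by ∂[p,q] = [q] − [p]. For instance
  ∂bf = f − b.
As a 6×9 matrix over Z this has rank 5, with invariant factors (1,1,1,1,1).

∂_2: C_2 → C_1 acts by ∂[p,q,r] = [q,r] − [p,r] + [p,q]. For instance
  ∂def = ef − df + de,
  ∂bdf = df − bf + bd.
This gives a 9×3 integer matrix of rank 3; reducing to Smith normal form yields diagonal entries (1,1,1).

From H_k ≅ ker(∂_k) / im(∂_{k+1}) we obtain:

  H_0: rank C_0 − rank ∂_1 = 6 − 5 = 1, and the invariant factors of ∂_1 are all 1, so H_0 ≅ Z.
  H_1: rank ker ∂_1 − rank ∂_2 = (9 − 5) − 3 = 1, and the invariant factors of ∂_2 are all 1, so H_1 ≅ Z.
  H_2: rank ker ∂_2 − rank ∂_3 = (3 − 3) − 0 = 0, and there is no ∂_3, so H_2 ≅ 0.

H_0 ≅ Z,  H_1 ≅ Z,  H_2 = 0.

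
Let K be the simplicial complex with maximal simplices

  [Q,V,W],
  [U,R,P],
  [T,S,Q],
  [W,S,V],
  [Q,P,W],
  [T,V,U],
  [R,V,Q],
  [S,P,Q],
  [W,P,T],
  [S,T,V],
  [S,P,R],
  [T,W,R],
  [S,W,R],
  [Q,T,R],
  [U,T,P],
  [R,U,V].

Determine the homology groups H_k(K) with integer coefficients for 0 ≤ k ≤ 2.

H_0 ≅ Z,  H_1 ≅ Z^2,  H_2 ≅ Z.

Fix the vertex order P < Q < R < S < T < U < V < W and write every simplex with vertices in increasing order. Then dim K = 2 and the simplices of K are:

  0-simplices (8): P, Q, R, S, T, U, V, W
  1-simplices (24): PQ, PR, PS, PT, PU, PW, QR, QS, QT, QV, QW, RS, RT, RU, RV, RW, ST, SV, SW, TU, TV, TW, UV, VW
  2-simplices (16): PQS, PQW, PRS, PRU, PTU, PTW, QRT, QRV, QST, QVW, RSW, RTW, RUV, STV, SVW, TUV

so the chain groups are C_0 ≅ Z^8, C_1 ≅ Z^24, C_2 ≅ Z^16.

The boundary map ∂_1: C_1 → C_0 maps an edge to its endpoints' difference, ∂[p,q] = q − p. For instance
  ∂ST = T − S.
The 8×24 boundary matrix has rank 7 and Smith normal form diag(1,1,1,1,1,1,1).

The boundary map ∂_2: C_2 → C_1 maps a triangle to the signed sum of its edges. For instance
  ∂QRT = RT − QT + QR,
  ∂PQW = QW − PW + PQ.
The 24×16 boundary matrix has rank 15 and Smith normal form diag(1,1,1,1,1,1,1,1,1,1,1,1,1,1,1).

Computing H_k = (kernel of ∂_k) / (image of ∂_{k+1}):

  H_0: rank C_0 − rank ∂_1 = 8 − 7 = 1, and the invariant factors of ∂_1 are all 1, so H_0 ≅ Z.
  H_1: rank ker ∂_1 − rank ∂_2 = (24 − 7) − 15 = 2, and the invariant factors of ∂_2 are all 1, so H_1 ≅ Z^2.
  H_2: rank ker ∂_2 − rank ∂_3 = (16 − 15) − 0 = 1, and there is no ∂_3, so H_2 ≅ Z.

As a check, the Euler characteristic is 8 − 24 + 16 = 0, which agrees with 1 − 2 + 1 = 0.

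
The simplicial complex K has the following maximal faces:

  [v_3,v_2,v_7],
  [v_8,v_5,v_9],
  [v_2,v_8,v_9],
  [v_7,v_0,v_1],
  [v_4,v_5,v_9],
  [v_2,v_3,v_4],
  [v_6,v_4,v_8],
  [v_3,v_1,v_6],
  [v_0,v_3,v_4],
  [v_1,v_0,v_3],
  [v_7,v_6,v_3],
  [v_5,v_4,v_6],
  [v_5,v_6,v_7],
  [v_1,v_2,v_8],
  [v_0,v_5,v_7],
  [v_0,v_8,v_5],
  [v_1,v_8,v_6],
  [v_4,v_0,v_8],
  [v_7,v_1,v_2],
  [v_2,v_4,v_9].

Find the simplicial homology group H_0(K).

We work with the vertex ordering v_0 < v_1 < v_2 < v_3 < v_4 < v_5 < v_6 < v_7 < v_8 < v_9. The simplices of K, each written with vertices in increasing order, are:

  0-simplices (10): [v_0], [v_1], [v_2], [v_3], [v_4], [v_5], [v_6], [v_7], [v_8], [v_9]
  1-simplices (30): (30 of them)
  2-simplices (20): (20 of them)

Hence C_0 ≅ Z^10, C_1 ≅ Z^30, C_2 ≅ Z^20.

Boundary ∂_1: C_1 → C_0 sends each edge [p,q] (with p < q) to q − p.
The 10×30 boundary matrix has rank 9 and Smith normal form diag(1,1,1,1,1,1,1,1,1).

Boundary ∂_2: C_2 → C_1 sends each 2-simplex [p,q,r] to [q,r] − [p,r] + [p,q]. For instance
  ∂[v_2,v_3,v_7] = [v_3,v_7] − [v_2,v_7] + [v_2,v_3],
  ∂[v_4,v_5,v_6] = [v_5,v_6] − [v_4,v_6] + [v_4,v_5].
As a 30×20 matrix over Z this has rank 20, with invariant factors (1,1,1,1,1,1,1,1,1,1,1,1,1,1,1,1,1,1,1,2).

Now H_k = ker ∂_k / im ∂_{k+1}, so:

  H_0: rank C_0 − rank ∂_1 = 10 − 9 = 1, and the invariant factors of ∂_1 are all 1, so H_0 = Z.

(K is a triangulation of the Klein bottle.)

H_0 = Z.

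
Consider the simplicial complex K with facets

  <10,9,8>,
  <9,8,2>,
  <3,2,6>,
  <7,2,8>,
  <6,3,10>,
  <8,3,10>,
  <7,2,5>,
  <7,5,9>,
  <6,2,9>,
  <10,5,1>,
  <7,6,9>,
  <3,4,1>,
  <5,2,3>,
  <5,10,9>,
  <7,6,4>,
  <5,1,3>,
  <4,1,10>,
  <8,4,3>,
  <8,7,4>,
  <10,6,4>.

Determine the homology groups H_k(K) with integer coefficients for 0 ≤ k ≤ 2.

H_0 ≅ Z,  H_1 ≅ Z ⊕ Z/2,  H_2 = 0.

We work with the vertex ordering 1 < 2 < 3 < 4 < 5 < 6 < 7 < 8 < 9 < 10. The simplices of K, each written with vertices in increasing order, are:

  0-simplices (10): [1], [2], [3], [4], [5], [6], [7], [8], [9], [10]
  1-simplices (30): (30 of them)
  2-simplices (20): (20 of them)

Hence C_0 ≅ Z^10, C_1 ≅ Z^30, C_2 ≅ Z^20.

The boundary map ∂_1: C_1 → C_0 maps an edge to its endpoints' difference, ∂[p,q] = q − p.
As a 10×30 matrix over Z this has rank 9, with invariant factors (1,1,1,1,1,1,1,1,1).

The boundary map ∂_2: C_2 → C_1 maps a triangle to the signed sum of its edges. For instance
  ∂[2,8,9] = [8,9] − [2,9] + [2,8],
  ∂[6,7,9] = [7,9] − [6,9] + [6,7].
The 30×20 boundary matrix has rank 20 and Smith normal form diag(1,1,1,1,1,1,1,1,1,1,1,1,1,1,1,1,1,1,1,2).

Computing H_k = (kernel of ∂_k) / (image of ∂_{k+1}):

  H_0: rank C_0 − rank ∂_1 = 10 − 9 = 1, and the invariant factors of ∂_1 are all 1, so H_0 ≅ Z.
  H_1: rank ker ∂_1 − rank ∂_2 = (30 − 9) − 20 = 1, and ∂_2 has invariant factor 2 > 1, so H_1 ≅ Z ⊕ Z/2.
  H_2: rank ker ∂_2 − rank ∂_3 = (20 − 20) − 0 = 0, and there is no ∂_3, so H_2 ≅ 0.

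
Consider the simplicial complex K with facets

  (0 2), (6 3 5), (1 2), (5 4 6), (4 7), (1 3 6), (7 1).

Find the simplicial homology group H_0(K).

Take the total order 0 < 1 < 2 < 3 < 4 < 5 < 6 < 7 on the vertex set. Then K (dimension 2) consists of the simplices:

  0-simplices (8): [0], [1], [2], [3], [4], [5], [6], [7]
  1-simplices (11): [0,2], [1,2], [1,3], [1,6], [1,7], [3,5], [3,6], [4,5], [4,6], [4,7], [5,6]
  2-simplices (3): [1,3,6], [3,5,6], [4,5,6]

Hence C_0 ≅ Z^8, C_1 ≅ Z^11, C_2 ≅ Z^3.

∂_1: C_1 → C_0 sends each edge [p,q] (with p < q) to q − p. For instance
  ∂[4,5] = [5] − [4].
This gives a 8×11 integer matrix of rank 7; reducing to Smith normal form yields diagonal entries (1,1,1,1,1,1,1).

The boundary map ∂_2: C_2 → C_1 sends each 2-simplex [p,q,r] to [q,r] − [p,r] + [p,q]. For instance
  ∂[3,5,6] = [5,6] − [3,6] + [3,5],
  ∂[4,5,6] = [5,6] − [4,6] + [4,5].
The 11×3 boundary matrix has rank 3 and Smith normal form diag(1,1,1).

Reading off H_k = ker ∂_k / im ∂_{k+1}:

  H_0: rank C_0 − rank ∂_1 = 8 − 7 = 1, and the invariant factors of ∂_1 are all 1, so H_0 ≅ Z.

H_0 = Z.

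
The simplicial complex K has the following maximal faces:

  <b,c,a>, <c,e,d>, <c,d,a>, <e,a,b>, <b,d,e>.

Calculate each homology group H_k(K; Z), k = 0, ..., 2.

H_0 ≅ Z,  H_1 ≅ Z,  H_2 = 0.

Fix the vertex order a < b < c < d < e and write every simplex with vertices in increasing order. Then dim K = 2 and the simplices of K are:

  0-simplices (5): a, b, c, d, e
  1-simplices (10): ab, ac, ad, ae, bc, bd, be, cd, ce, de
  2-simplices (5): abc, abe, acd, bde, cde

Hence C_0 ≅ Z^5, C_1 ≅ Z^10, C_2 ≅ Z^5.

∂_1: C_1 → C_0 is given by ∂[p,q] = [q] − [p].
The 5×10 boundary matrix has rank 4 and Smith normal form diag(1,1,1,1).

Boundary ∂_2: C_2 → C_1 acts by ∂[p,q,r] = [q,r] − [p,r] + [p,q]. For instance
  ∂acd = cd − ad + ac,
  ∂cde = de − ce + cd.
As a 10×5 matrix over Z this has rank 5, with invariant factors (1,1,1,1,1).

Reading off H_k = ker ∂_k / im ∂_{k+1}:

  H_0: rank C_0 − rank ∂_1 = 5 − 4 = 1, and the invariant factors of ∂_1 are all 1, so H_0 = Z.
  H_1: rank ker ∂_1 − rank ∂_2 = (10 − 4) − 5 = 1, and the invariant factors of ∂_2 are all 1, so H_1 = Z.
  H_2: rank ker ∂_2 − rank ∂_3 = (5 − 5) − 0 = 0, and there is no ∂_3, so H_2 = 0.

(K is a triangulation of the Möbius band.)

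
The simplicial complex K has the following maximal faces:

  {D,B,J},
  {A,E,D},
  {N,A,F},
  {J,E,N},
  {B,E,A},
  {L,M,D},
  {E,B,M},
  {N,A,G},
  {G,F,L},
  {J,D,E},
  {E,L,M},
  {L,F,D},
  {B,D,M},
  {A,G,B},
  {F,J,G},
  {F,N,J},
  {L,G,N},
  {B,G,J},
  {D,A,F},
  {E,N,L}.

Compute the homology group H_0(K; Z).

H_0 = Z.

We work with the vertex ordering A < B < D < E < F < G < J < L < M < N. The simplices of K, each written with vertices in increasing order, are:

  0-simplices (10): A, B, D, E, F, G, J, L, M, N
  1-simplices (30): AB, AD, AE, AF, AG, AN, BD, BE, BG, BJ, BM, DE, DF, DJ, DL, DM, EJ, EL, EM, EN, FG, FJ, FL, FN, GJ, GL, GN, JN, LM, LN
  2-simplices (20): ABE, ABG, ADE, ADF, AFN, AGN, BDJ, BDM, BEM, BGJ, DEJ, DFL, DLM, EJN, ELM, ELN, FGJ, FGL, FJN, GLN

so the chain groups are C_0 ≅ Z^10, C_1 ≅ Z^30, C_2 ≅ Z^20.

Boundary ∂_1: C_1 → C_0 is given by ∂[p,q] = [q] − [p]. For instance
  ∂FL = L − F.
The 10×30 boundary matrix has rank 9 and Smith normal form diag(1,1,1,1,1,1,1,1,1).

The boundary map ∂_2: C_2 → C_1 acts by ∂[p,q,r] = [q,r] − [p,r] + [p,q]. For instance
  ∂ABG = BG − AG + AB,
  ∂DEJ = EJ − DJ + DE.
The 30×20 boundary matrix has rank 20 and Smith normal form diag(1,1,1,1,1,1,1,1,1,1,1,1,1,1,1,1,1,1,1,2).

Now H_k = ker ∂_k / im ∂_{k+1}, so:

  H_0: rank C_0 − rank ∂_1 = 10 − 9 = 1, and the invariant factors of ∂_1 are all 1, so H_0 = Z.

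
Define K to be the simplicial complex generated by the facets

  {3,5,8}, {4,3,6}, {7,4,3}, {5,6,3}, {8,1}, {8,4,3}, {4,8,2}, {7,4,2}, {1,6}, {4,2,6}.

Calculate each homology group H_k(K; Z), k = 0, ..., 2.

Take the total order 1 < 2 < 3 < 4 < 5 < 6 < 7 < 8 on the vertex set. Then K (dimension 2) consists of the simplices:

  0-simplices (8): [1], [2], [3], [4], [5], [6], [7], [8]
  1-simplices (16): [1,6], [1,8], [2,4], [2,6], [2,7], [2,8], [3,4], [3,5], [3,6], [3,7], [3,8], [4,6], [4,7], [4,8], [5,6], [5,8]
  2-simplices (8): [2,4,6], [2,4,7], [2,4,8], [3,4,6], [3,4,7], [3,4,8], [3,5,6], [3,5,8]

giving chain groups C_0 ≅ Z^8, C_1 ≅ Z^16, C_2 ≅ Z^8.

Boundary ∂_1: C_1 → C_0 maps an edge to its endpoints' difference, ∂[p,q] = q − p. For instance
  ∂[5,6] = [6] − [5].
The 8×16 boundary matrix has rank 7 and Smith normal form diag(1,1,1,1,1,1,1).

The boundary map ∂_2: C_2 → C_1 acts by ∂[p,q,r] = [q,r] − [p,r] + [p,q]. For instance
  ∂[2,4,7] = [4,7] − [2,7] + [2,4],
  ∂[3,5,8] = [5,8] − [3,8] + [3,5].
The 16×8 boundary matrix has rank 8 and Smith normal form diag(1,1,1,1,1,1,1,1).

Computing H_k = (kernel of ∂_k) / (image of ∂_{k+1}):

  H_0: rank C_0 − rank ∂_1 = 8 − 7 = 1, and the invariant factors of ∂_1 are all 1, so H_0 ≅ Z.
  H_1: rank ker ∂_1 − rank ∂_2 = (16 − 7) − 8 = 1, and the invariant factors of ∂_2 are all 1, so H_1 ≅ Z.
  H_2: rank ker ∂_2 − rank ∂_3 = (8 − 8) − 0 = 0, and there is no ∂_3, so H_2 ≅ 0.

H_0 ≅ Z,  H_1 ≅ Z,  H_2 = 0.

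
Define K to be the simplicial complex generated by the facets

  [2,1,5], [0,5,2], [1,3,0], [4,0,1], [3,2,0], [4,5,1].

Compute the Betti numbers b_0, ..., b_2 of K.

b_0 = 1, b_1 = 1, b_2 = 0.

K has 6 vertices, 12 edges, 6 triangles.
rank ∂_0 = 0, rank ∂_1 = 5 ⇒ b_0 = 6 − 0 − 5 = 1; all invariant factors of ∂_1 are 1 so no torsion. So H_0 ≅ Z.
rank ∂_1 = 5, rank ∂_2 = 6 ⇒ b_1 = 12 − 5 − 6 = 1; all invariant factors of ∂_2 are 1 so no torsion. So H_1 ≅ Z.
rank ∂_2 = 6, rank ∂_3 = 0 ⇒ b_2 = 6 − 6 − 0 = 0. So H_2 ≅ 0.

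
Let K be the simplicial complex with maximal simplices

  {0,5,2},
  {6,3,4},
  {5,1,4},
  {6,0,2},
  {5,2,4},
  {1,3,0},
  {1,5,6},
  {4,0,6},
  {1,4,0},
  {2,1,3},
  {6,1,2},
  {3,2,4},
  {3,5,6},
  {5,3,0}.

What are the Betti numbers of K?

Fix the vertex order 0 < 1 < 2 < 3 < 4 < 5 < 6 and write every simplex with vertices in increasing order. Then dim K = 2 and the simplices of K are:

  0-simplices (7): [0], [1], [2], [3], [4], [5], [6]
  1-simplices (21): [0,1], [0,2], [0,3], [0,4], [0,5], [0,6], [1,2], [1,3], [1,4], [1,5], [1,6], [2,3], [2,4], [2,5], [2,6], [3,4], [3,5], [3,6], [4,5], [4,6], [5,6]
  2-simplices (14): [0,1,3], [0,1,4], [0,2,5], [0,2,6], [0,3,5], [0,4,6], [1,2,3], [1,2,6], [1,4,5], [1,5,6], [2,3,4], [2,4,5], [3,4,6], [3,5,6]

so the chain groups are C_0 ≅ Z^7, C_1 ≅ Z^21, C_2 ≅ Z^14.

∂_1: C_1 → C_0 sends each edge [p,q] (with p < q) to q − p. For instance
  ∂[0,3] = [3] − [0].
The resulting 7×21 matrix has rank 6, and its Smith normal form has invariant factors (1,1,1,1,1,1).

The boundary map ∂_2: C_2 → C_1 maps a triangle to the signed sum of its edges. For instance
  ∂[0,2,6] = [2,6] − [0,6] + [0,2],
  ∂[0,1,3] = [1,3] − [0,3] + [0,1].
The resulting 21×14 matrix has rank 13, and its Smith normal form has invariant factors (1,1,1,1,1,1,1,1,1,1,1,1,1).

Computing H_k = (kernel of ∂_k) / (image of ∂_{k+1}):

  H_0: rank C_0 − rank ∂_1 = 7 − 6 = 1, and the invariant factors of ∂_1 are all 1, so H_0 = Z.
  H_1: rank ker ∂_1 − rank ∂_2 = (21 − 6) − 13 = 2, and the invariant factors of ∂_2 are all 1, so H_1 = Z^2.
  H_2: rank ker ∂_2 − rank ∂_3 = (14 − 13) − 0 = 1, and there is no ∂_3, so H_2 = Z.

Hence the Betti numbers are b_0 = 1, b_1 = 2, b_2 = 1.

b_0 = 1, b_1 = 2, b_2 = 1.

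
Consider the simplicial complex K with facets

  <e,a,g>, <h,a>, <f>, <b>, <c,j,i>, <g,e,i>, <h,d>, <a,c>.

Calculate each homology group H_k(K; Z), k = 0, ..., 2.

Take the total order a < b < c < d < e < f < g < h < i < j on the vertex set. Then K (dimension 2) consists of the simplices:

  0-simplices (10): a, b, c, d, e, f, g, h, i, j
  1-simplices (11): ac, ae, ag, ah, ci, cj, dh, eg, ei, gi, ij
  2-simplices (3): aeg, cij, egi

so the chain groups are C_0 ≅ Z^10, C_1 ≅ Z^11, C_2 ≅ Z^3.

The boundary map ∂_1: C_1 → C_0 maps an edge to its endpoints' difference, ∂[p,q] = q − p.
This gives a 10×11 integer matrix of rank 7; reducing to Smith normal form yields diagonal entries (1,1,1,1,1,1,1).

∂_2: C_2 → C_1 acts by ∂[p,q,r] = [q,r] − [p,r] + [p,q]. For instance
  ∂cij = ij − cj + ci,
  ∂aeg = eg − ag + ae.
The 11×3 boundary matrix has rank 3 and Smith normal form diag(1,1,1).

From H_k ≅ ker(∂_k) / im(∂_{k+1}) we obtain:

  H_0: rank C_0 − rank ∂_1 = 10 − 7 = 3, and the invariant factors of ∂_1 are all 1, so H_0 = Z^3.
  H_1: rank ker ∂_1 − rank ∂_2 = (11 − 7) − 3 = 1, and the invariant factors of ∂_2 are all 1, so H_1 = Z.
  H_2: rank ker ∂_2 − rank ∂_3 = (3 − 3) − 0 = 0, and there is no ∂_3, so H_2 = 0.

H_0 = Z^3,  H_1 = Z,  H_2 = 0.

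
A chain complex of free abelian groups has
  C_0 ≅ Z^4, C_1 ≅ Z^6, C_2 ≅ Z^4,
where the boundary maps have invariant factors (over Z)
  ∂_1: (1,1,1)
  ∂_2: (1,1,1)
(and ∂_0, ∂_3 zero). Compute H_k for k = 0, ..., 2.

H_0: b_0 = 4 − 0 − 3 = 1; torsion from ∂_1 factors > 1: none. So H_0 = Z.
H_1: b_1 = 6 − 3 − 3 = 0; torsion from ∂_2 factors > 1: none. So H_1 = 0.
H_2: b_2 = 4 − 3 − 0 = 1; torsion from ∂_3 factors > 1: none. So H_2 = Z.

H_0 = Z,  H_1 = 0,  H_2 = Z.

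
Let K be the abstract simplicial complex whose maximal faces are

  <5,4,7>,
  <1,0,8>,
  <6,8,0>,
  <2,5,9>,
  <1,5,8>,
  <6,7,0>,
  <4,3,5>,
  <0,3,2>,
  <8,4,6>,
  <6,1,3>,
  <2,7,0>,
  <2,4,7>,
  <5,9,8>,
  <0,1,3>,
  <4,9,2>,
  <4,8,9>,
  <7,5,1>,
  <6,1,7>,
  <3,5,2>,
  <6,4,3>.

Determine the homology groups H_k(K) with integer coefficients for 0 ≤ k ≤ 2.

K has 10 vertices, 30 edges, 20 triangles.
rank ∂_0 = 0, rank ∂_1 = 9 ⇒ b_0 = 10 − 0 − 9 = 1; all invariant factors of ∂_1 are 1 so no torsion. So H_0 ≅ Z.
rank ∂_1 = 9, rank ∂_2 = 20 ⇒ b_1 = 30 − 9 − 20 = 1; ∂_2 has invariant factor(s) [2] giving torsion. So H_1 ≅ Z ⊕ Z/2Z.
rank ∂_2 = 20, rank ∂_3 = 0 ⇒ b_2 = 20 − 20 − 0 = 0. So H_2 ≅ 0.

H_0 = Z,  H_1 = Z ⊕ Z/2Z,  H_2 = 0.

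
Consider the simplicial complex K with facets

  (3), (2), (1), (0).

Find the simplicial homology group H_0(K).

We work with the vertex ordering 0 < 1 < 2 < 3. The simplices of K, each written with vertices in increasing order, are:

  0-simplices (4): [0], [1], [2], [3]

so the chain groups are C_0 ≅ Z^4.

Now H_k = ker ∂_k / im ∂_{k+1}, so:

  H_0: rank C_0 − rank ∂_1 = 4 − 0 = 4, and there is no ∂_1, so H_0 = Z^4.

H_0 = Z^4.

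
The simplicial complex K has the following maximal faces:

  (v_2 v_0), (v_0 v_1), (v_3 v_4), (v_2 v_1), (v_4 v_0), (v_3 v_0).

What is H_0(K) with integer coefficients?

H_0 ≅ Z.

K has 5 vertices, 6 edges.
rank ∂_0 = 0, rank ∂_1 = 4 ⇒ b_0 = 5 − 0 − 4 = 1; all invariant factors of ∂_1 are 1 so no torsion. So H_0 ≅ Z.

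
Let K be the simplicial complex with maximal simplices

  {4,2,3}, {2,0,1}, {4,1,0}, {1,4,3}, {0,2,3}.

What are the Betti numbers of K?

Order the vertices as 0 < 1 < 2 < 3 < 4. Listing each simplex with vertices in this order, K has dimension 2 with simplices:

  0-simplices (5): [0], [1], [2], [3], [4]
  1-simplices (10): [0,1], [0,2], [0,3], [0,4], [1,2], [1,3], [1,4], [2,3], [2,4], [3,4]
  2-simplices (5): [0,1,2], [0,1,4], [0,2,3], [1,3,4], [2,3,4]

Hence C_0 ≅ Z^5, C_1 ≅ Z^10, C_2 ≅ Z^5.

Boundary ∂_1: C_1 → C_0 sends each edge [p,q] (with p < q) to q − p.
As a 5×10 matrix over Z this has rank 4, with invariant factors (1,1,1,1).

Boundary ∂_2: C_2 → C_1 acts by ∂[p,q,r] = [q,r] − [p,r] + [p,q]. For instance
  ∂[2,3,4] = [3,4] − [2,4] + [2,3],
  ∂[1,3,4] = [3,4] − [1,4] + [1,3].
The 10×5 boundary matrix has rank 5 and Smith normal form diag(1,1,1,1,1).

Now H_k = ker ∂_k / im ∂_{k+1}, so:

  H_0: rank C_0 − rank ∂_1 = 5 − 4 = 1, and the invariant factors of ∂_1 are all 1, so H_0 = Z.
  H_1: rank ker ∂_1 − rank ∂_2 = (10 − 4) − 5 = 1, and the invariant factors of ∂_2 are all 1, so H_1 = Z.
  H_2: rank ker ∂_2 − rank ∂_3 = (5 − 5) − 0 = 0, and there is no ∂_3, so H_2 = 0.

(K is a triangulation of the Möbius band.)

Hence the Betti numbers are b_0 = 1, b_1 = 1, b_2 = 0.

b_0 = 1, b_1 = 1, b_2 = 0.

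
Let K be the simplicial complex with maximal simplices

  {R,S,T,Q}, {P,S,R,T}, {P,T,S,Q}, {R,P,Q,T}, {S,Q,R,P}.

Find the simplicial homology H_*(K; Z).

Take the total order P < Q < R < S < T on the vertex set. Then K (dimension 3) consists of the simplices:

  0-simplices (5): P, Q, R, S, T
  1-simplices (10): PQ, PR, PS, PT, QR, QS, QT, RS, RT, ST
  2-simplices (10): PQR, PQS, PQT, PRS, PRT, PST, QRS, QRT, QST, RST
  3-simplices (5): PQRS, PQRT, PQST, PRST, QRST

Hence C_0 ≅ Z^5, C_1 ≅ Z^10, C_2 ≅ Z^10, C_3 ≅ Z^5.

Boundary ∂_1: C_1 → C_0 sends each edge [p,q] (with p < q) to q − p. For instance
  ∂RT = T − R.
The 5×10 boundary matrix has rank 4 and Smith normal form diag(1,1,1,1).

∂_2: C_2 → C_1 acts by ∂[p,q,r] = [q,r] − [p,r] + [p,q]. For instance
  ∂PRT = RT − PT + PR,
  ∂RST = ST − RT + RS.
This gives a 10×10 integer matrix of rank 6; reducing to Smith normal form yields diagonal entries (1,1,1,1,1,1).

The boundary map ∂_3: C_3 → C_2 sends each 3-simplex σ to the alternating sum Σ_i (−1)^i (σ with its i-th vertex removed). For instance
  ∂QRST = RST − QST + QRT − QRS,
  ∂PQRS = QRS − PRS + PQS − PQR.
The resulting 10×5 matrix has rank 4, and its Smith normal form has invariant factors (1,1,1,1).

Now H_k = ker ∂_k / im ∂_{k+1}, so:

  H_0: rank C_0 − rank ∂_1 = 5 − 4 = 1, and the invariant factors of ∂_1 are all 1, so H_0 ≅ Z.
  H_1: rank ker ∂_1 − rank ∂_2 = (10 − 4) − 6 = 0, and the invariant factors of ∂_2 are all 1, so H_1 ≅ 0.
  H_2: rank ker ∂_2 − rank ∂_3 = (10 − 6) − 4 = 0, and the invariant factors of ∂_3 are all 1, so H_2 ≅ 0.
  H_3: rank ker ∂_3 − rank ∂_4 = (5 − 4) − 0 = 1, and there is no ∂_4, so H_3 ≅ Z.

As a check, the Euler characteristic is 5 − 10 + 10 − 5 = 0, which agrees with 1 − 0 + 0 − 1 = 0.

H_0 ≅ Z,  H_1 = 0,  H_2 = 0,  H_3 ≅ Z.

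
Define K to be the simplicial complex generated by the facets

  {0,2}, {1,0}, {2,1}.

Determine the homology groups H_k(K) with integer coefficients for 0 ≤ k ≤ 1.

H_0 = Z,  H_1 = Z.

We work with the vertex ordering 0 < 1 < 2. The simplices of K, each written with vertices in increasing order, are:

  0-simplices (3): [0], [1], [2]
  1-simplices (3): [0,1], [0,2], [1,2]

Hence C_0 ≅ Z^3, C_1 ≅ Z^3.

The boundary map ∂_1: C_1 → C_0 maps an edge to its endpoints' difference, ∂[p,q] = q − p. For instance
  ∂[0,2] = [2] − [0].
The resulting 3×3 matrix has rank 2, and its Smith normal form has invariant factors (1,1).

From H_k ≅ ker(∂_k) / im(∂_{k+1}) we obtain:

  H_0: rank C_0 − rank ∂_1 = 3 − 2 = 1, and the invariant factors of ∂_1 are all 1, so H_0 = Z.
  H_1: rank ker ∂_1 − rank ∂_2 = (3 − 2) − 0 = 1, and there is no ∂_2, so H_1 = Z.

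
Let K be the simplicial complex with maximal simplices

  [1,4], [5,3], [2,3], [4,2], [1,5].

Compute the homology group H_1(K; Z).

H_1 = Z.

We work with the vertex ordering 1 < 2 < 3 < 4 < 5. The simplices of K, each written with vertices in increasing order, are:

  0-simplices (5): [1], [2], [3], [4], [5]
  1-simplices (5): [1,4], [1,5], [2,3], [2,4], [3,5]

giving chain groups C_0 ≅ Z^5, C_1 ≅ Z^5.

Boundary ∂_1: C_1 → C_0 sends each edge [p,q] (with p < q) to q − p.
The 5×5 boundary matrix has rank 4 and Smith normal form diag(1,1,1,1).

From H_k ≅ ker(∂_k) / im(∂_{k+1}) we obtain:

  H_1: rank ker ∂_1 − rank ∂_2 = (5 − 4) − 0 = 1, and there is no ∂_2, so H_1 ≅ Z.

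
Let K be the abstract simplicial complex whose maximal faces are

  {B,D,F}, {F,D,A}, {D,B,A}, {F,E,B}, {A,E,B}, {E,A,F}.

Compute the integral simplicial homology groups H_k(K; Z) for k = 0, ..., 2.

K has 5 vertices, 9 edges, 6 triangles.
rank ∂_0 = 0, rank ∂_1 = 4 ⇒ b_0 = 5 − 0 − 4 = 1; all invariant factors of ∂_1 are 1 so no torsion. So H_0 ≅ Z.
rank ∂_1 = 4, rank ∂_2 = 5 ⇒ b_1 = 9 − 4 − 5 = 0; all invariant factors of ∂_2 are 1 so no torsion. So H_1 ≅ 0.
rank ∂_2 = 5, rank ∂_3 = 0 ⇒ b_2 = 6 − 5 − 0 = 1. So H_2 ≅ Z.

H_0 ≅ Z,  H_1 = 0,  H_2 ≅ Z.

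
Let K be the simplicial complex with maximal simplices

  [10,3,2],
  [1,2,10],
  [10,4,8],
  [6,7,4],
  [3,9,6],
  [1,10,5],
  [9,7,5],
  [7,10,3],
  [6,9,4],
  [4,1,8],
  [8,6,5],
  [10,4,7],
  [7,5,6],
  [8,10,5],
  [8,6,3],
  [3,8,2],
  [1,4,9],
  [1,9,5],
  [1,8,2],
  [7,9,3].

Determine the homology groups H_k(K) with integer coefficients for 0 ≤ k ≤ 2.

H_0 ≅ Z,  H_1 ≅ Z ⊕ Z/2Z,  H_2 = 0.

Order the vertices as 1 < 2 < 3 < 4 < 5 < 6 < 7 < 8 < 9 < 10. Listing each simplex with vertices in this order, K has dimension 2 with simplices:

  0-simplices (10): [1], [2], [3], [4], [5], [6], [7], [8], [9], [10]
  1-simplices (30): (30 of them)
  2-simplices (20): (20 of them)

Hence C_0 ≅ Z^10, C_1 ≅ Z^30, C_2 ≅ Z^20.

Boundary ∂_1: C_1 → C_0 is given by ∂[p,q] = [q] − [p].
The resulting 10×30 matrix has rank 9, and its Smith normal form has invariant factors (1,1,1,1,1,1,1,1,1).

∂_2: C_2 → C_1 sends each 2-simplex [p,q,r] to [q,r] − [p,r] + [p,q]. For instance
  ∂[4,8,10] = [8,10] − [4,10] + [4,8],
  ∂[5,7,9] = [7,9] − [5,9] + [5,7].
The resulting 30×20 matrix has rank 20, and its Smith normal form has invariant factors (1,1,1,1,1,1,1,1,1,1,1,1,1,1,1,1,1,1,1,2).

Computing H_k = (kernel of ∂_k) / (image of ∂_{k+1}):

  H_0: rank C_0 − rank ∂_1 = 10 − 9 = 1, and the invariant factors of ∂_1 are all 1, so H_0 ≅ Z.
  H_1: rank ker ∂_1 − rank ∂_2 = (30 − 9) − 20 = 1, and ∂_2 has invariant factor 2 > 1, so H_1 ≅ Z ⊕ Z/2Z.
  H_2: rank ker ∂_2 − rank ∂_3 = (20 − 20) − 0 = 0, and there is no ∂_3, so H_2 ≅ 0.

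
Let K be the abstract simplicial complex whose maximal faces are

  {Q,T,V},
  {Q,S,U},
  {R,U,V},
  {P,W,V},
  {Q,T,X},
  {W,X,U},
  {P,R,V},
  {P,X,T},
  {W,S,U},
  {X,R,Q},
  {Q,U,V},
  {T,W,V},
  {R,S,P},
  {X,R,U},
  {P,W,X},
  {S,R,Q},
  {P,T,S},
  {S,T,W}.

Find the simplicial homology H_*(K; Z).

Take the total order P < Q < R < S < T < U < V < W < X on the vertex set. Then K (dimension 2) consists of the simplices:

  0-simplices (9): P, Q, R, S, T, U, V, W, X
  1-simplices (27): PR, PS, PT, PV, PW, PX, QR, QS, QT, QU, QV, QX, RS, RU, RV, RX, ST, SU, SW, TV, TW, TX, UV, UW, UX, VW, WX
  2-simplices (18): PRS, PRV, PST, PTX, PVW, PWX, QRS, QRX, QSU, QTV, QTX, QUV, RUV, RUX, STW, SUW, TVW, UWX

Hence C_0 ≅ Z^9, C_1 ≅ Z^27, C_2 ≅ Z^18.

Boundary ∂_1: C_1 → C_0 is given by ∂[p,q] = [q] − [p]. For instance
  ∂QT = T − Q.
The 9×27 boundary matrix has rank 8 and Smith normal form diag(1,1,1,1,1,1,1,1).

Boundary ∂_2: C_2 → C_1 acts by ∂[p,q,r] = [q,r] − [p,r] + [p,q]. For instance
  ∂UWX = WX − UX + UW,
  ∂PRS = RS − PS + PR.
This gives a 27×18 integer matrix of rank 18; reducing to Smith normal form yields diagonal entries (1,1,1,1,1,1,1,1,1,1,1,1,1,1,1,1,1,2).

Reading off H_k = ker ∂_k / im ∂_{k+1}:

  H_0: rank C_0 − rank ∂_1 = 9 − 8 = 1, and the invariant factors of ∂_1 are all 1, so H_0 = Z.
  H_1: rank ker ∂_1 − rank ∂_2 = (27 − 8) − 18 = 1, and ∂_2 has invariant factor 2 > 1, so H_1 = Z ⊕ Z_2.
  H_2: rank ker ∂_2 − rank ∂_3 = (18 − 18) − 0 = 0, and there is no ∂_3, so H_2 = 0.

H_0 ≅ Z,  H_1 ≅ Z ⊕ Z_2,  H_2 = 0.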